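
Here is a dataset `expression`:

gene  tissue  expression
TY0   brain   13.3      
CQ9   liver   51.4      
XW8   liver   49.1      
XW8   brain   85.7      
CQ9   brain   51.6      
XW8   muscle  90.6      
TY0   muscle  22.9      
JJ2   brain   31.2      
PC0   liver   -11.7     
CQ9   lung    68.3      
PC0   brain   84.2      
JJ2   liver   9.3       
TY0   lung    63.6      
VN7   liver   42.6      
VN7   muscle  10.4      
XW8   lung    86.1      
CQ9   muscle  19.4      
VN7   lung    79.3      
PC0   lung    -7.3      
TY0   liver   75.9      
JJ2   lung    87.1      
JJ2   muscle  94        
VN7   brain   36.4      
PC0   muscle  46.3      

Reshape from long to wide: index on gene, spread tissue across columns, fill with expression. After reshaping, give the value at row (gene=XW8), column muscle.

Wide layout: rows indexed by gene, columns are the 4 distinct tissue values (brain, liver, muscle, lung).
Cell (gene=XW8, tissue=muscle) draws from the long row where gene=XW8 and tissue=muscle, which has expression=90.6.

90.6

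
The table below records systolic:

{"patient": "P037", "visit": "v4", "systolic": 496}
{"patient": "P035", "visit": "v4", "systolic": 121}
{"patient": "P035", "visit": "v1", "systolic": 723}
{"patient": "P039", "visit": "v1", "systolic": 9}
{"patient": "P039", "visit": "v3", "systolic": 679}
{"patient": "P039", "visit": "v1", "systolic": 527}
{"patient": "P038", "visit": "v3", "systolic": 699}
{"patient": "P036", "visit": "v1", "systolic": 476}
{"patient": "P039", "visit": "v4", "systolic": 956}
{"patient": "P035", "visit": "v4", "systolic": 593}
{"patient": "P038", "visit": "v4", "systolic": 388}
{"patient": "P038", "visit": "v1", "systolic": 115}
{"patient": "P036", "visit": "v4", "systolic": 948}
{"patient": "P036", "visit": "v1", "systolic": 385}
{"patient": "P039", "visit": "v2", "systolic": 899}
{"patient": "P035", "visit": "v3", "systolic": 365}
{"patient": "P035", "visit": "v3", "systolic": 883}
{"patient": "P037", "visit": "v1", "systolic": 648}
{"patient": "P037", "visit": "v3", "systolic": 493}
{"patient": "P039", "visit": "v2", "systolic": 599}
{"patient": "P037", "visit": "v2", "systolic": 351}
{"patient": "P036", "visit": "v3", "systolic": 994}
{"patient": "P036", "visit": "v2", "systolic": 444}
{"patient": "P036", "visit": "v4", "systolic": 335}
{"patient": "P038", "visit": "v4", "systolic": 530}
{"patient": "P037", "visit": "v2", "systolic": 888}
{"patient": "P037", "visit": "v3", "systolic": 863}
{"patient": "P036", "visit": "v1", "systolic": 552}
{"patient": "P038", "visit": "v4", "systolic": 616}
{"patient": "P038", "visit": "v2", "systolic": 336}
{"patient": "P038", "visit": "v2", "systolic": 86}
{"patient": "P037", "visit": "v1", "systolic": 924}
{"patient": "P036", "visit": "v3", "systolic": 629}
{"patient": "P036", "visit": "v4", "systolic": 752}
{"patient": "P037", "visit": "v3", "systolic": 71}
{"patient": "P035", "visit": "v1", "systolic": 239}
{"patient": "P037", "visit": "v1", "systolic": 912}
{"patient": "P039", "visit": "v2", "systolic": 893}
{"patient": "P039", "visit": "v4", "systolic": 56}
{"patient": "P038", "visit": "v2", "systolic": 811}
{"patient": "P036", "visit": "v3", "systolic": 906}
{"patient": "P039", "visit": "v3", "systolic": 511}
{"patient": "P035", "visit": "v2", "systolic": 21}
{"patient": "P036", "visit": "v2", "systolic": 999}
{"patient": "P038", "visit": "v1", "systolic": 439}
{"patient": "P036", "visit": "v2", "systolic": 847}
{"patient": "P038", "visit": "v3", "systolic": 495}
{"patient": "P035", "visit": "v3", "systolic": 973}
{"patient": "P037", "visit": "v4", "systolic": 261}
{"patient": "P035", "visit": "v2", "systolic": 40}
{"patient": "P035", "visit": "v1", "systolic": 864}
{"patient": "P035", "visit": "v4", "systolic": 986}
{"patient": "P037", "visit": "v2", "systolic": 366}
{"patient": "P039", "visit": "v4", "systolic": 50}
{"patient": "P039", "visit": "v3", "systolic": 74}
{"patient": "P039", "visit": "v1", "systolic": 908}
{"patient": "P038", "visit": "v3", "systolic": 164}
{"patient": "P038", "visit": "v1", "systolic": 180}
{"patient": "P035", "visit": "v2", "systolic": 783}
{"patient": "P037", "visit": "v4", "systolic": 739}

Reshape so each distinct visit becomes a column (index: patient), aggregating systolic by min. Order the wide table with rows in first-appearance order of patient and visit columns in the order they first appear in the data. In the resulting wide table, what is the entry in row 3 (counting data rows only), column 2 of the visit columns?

With rows in first-appearance order of patient, row 3 is patient=P039. visit columns in first-appearance order: v4, v1, v3, v2; column 2 is v1.
Long rows with patient=P039, visit=v1: min(9, 527, 908) = 9.

9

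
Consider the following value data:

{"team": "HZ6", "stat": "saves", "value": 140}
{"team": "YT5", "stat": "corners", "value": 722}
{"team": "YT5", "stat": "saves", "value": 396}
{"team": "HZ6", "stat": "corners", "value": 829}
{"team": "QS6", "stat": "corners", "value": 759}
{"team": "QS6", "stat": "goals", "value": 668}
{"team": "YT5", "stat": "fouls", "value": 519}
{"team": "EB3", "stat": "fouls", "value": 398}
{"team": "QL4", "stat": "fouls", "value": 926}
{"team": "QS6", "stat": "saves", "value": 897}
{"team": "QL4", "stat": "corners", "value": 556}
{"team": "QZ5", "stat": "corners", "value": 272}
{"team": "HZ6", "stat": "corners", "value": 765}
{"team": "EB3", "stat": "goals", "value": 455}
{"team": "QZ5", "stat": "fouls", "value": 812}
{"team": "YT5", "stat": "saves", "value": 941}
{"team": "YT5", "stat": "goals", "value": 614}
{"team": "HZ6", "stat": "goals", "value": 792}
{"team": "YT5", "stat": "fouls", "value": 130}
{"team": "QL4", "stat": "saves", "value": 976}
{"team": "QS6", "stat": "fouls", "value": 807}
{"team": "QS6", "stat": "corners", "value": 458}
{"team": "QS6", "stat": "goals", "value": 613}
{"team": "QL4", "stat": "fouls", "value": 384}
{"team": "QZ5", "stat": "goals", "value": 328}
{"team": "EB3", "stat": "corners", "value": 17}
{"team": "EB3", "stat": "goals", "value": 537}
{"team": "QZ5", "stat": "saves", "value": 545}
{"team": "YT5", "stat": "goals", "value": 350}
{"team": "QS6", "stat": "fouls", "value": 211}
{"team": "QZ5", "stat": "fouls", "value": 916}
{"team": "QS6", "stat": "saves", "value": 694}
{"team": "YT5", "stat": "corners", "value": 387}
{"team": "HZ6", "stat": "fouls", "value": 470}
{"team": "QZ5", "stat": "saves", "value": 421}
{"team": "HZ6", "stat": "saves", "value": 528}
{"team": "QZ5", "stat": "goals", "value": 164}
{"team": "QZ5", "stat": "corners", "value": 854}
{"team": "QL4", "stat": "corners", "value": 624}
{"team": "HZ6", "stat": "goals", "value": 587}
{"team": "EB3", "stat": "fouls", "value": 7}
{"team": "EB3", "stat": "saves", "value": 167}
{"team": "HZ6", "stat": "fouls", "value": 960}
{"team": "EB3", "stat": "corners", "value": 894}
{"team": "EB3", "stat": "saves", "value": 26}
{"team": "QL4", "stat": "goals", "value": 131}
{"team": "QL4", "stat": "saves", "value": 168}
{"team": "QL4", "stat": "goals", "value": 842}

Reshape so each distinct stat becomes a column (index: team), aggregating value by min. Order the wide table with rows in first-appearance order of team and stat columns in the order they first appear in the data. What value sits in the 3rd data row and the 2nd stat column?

458

With rows in first-appearance order of team, row 3 is team=QS6. stat columns in first-appearance order: saves, corners, goals, fouls; column 2 is corners.
Long rows with team=QS6, stat=corners: min(759, 458) = 458.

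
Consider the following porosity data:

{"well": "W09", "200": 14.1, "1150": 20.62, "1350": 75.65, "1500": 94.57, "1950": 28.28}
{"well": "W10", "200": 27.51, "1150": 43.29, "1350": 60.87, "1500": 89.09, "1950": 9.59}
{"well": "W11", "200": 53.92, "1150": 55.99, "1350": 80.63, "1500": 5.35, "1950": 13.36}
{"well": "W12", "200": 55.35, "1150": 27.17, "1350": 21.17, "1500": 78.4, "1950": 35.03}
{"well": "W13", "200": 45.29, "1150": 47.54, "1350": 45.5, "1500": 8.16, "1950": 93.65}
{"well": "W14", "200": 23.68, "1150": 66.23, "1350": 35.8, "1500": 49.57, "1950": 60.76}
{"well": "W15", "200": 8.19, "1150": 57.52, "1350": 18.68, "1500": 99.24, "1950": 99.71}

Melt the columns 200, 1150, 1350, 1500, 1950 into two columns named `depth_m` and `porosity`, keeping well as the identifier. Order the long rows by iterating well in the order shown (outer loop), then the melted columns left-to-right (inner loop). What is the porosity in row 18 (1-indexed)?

21.17

35 rows total (7 × 5). Row 18: index ⌊(18-1)/5⌋ = 3 into well → W12; (18-1) mod 5 = 2 into the melted columns → 1350.
So row 18 is (W12, 1350, 21.17); porosity = 21.17.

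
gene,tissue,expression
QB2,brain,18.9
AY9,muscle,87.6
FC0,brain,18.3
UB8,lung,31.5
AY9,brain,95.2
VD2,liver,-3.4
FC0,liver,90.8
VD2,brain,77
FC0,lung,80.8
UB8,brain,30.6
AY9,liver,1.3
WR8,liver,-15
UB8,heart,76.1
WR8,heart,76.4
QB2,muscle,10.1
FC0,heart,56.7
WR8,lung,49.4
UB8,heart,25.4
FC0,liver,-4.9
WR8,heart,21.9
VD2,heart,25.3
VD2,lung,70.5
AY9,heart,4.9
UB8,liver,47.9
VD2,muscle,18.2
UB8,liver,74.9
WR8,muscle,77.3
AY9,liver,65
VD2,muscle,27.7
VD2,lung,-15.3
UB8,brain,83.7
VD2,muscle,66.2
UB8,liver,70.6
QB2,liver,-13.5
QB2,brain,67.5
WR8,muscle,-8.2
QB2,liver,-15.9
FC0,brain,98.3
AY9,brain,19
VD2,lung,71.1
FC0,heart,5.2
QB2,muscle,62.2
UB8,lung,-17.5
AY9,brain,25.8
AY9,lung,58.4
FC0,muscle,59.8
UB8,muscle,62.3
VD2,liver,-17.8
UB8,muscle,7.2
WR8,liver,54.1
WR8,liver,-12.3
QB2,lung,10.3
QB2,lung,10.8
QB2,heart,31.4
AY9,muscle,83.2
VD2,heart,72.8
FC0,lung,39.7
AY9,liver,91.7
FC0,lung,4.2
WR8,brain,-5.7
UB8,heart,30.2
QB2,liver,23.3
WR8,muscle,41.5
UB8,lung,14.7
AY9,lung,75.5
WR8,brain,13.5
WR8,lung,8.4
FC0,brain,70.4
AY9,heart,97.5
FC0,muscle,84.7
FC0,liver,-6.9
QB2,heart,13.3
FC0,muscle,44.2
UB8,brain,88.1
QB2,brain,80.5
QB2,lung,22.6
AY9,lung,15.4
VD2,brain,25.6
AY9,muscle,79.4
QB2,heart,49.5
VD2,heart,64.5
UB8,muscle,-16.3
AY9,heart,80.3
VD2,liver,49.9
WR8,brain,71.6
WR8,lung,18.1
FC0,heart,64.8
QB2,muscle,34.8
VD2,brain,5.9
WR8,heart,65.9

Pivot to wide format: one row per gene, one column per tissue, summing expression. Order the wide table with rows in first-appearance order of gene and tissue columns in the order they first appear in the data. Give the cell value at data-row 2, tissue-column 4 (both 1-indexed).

158

With rows in first-appearance order of gene, row 2 is gene=AY9. tissue columns in first-appearance order: brain, muscle, lung, liver, heart; column 4 is liver.
Long rows with gene=AY9, tissue=liver: 1.3 + 65 + 91.7 = 158.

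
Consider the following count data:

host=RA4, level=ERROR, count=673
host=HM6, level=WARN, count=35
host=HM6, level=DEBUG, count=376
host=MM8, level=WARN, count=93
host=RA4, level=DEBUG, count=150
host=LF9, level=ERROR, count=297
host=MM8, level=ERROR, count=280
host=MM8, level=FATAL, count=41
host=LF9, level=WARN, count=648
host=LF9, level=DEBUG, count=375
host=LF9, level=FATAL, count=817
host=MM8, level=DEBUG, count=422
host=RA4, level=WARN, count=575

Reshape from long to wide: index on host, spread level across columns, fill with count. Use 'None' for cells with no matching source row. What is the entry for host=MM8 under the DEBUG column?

The long row with host=MM8, level=DEBUG has count=422.

422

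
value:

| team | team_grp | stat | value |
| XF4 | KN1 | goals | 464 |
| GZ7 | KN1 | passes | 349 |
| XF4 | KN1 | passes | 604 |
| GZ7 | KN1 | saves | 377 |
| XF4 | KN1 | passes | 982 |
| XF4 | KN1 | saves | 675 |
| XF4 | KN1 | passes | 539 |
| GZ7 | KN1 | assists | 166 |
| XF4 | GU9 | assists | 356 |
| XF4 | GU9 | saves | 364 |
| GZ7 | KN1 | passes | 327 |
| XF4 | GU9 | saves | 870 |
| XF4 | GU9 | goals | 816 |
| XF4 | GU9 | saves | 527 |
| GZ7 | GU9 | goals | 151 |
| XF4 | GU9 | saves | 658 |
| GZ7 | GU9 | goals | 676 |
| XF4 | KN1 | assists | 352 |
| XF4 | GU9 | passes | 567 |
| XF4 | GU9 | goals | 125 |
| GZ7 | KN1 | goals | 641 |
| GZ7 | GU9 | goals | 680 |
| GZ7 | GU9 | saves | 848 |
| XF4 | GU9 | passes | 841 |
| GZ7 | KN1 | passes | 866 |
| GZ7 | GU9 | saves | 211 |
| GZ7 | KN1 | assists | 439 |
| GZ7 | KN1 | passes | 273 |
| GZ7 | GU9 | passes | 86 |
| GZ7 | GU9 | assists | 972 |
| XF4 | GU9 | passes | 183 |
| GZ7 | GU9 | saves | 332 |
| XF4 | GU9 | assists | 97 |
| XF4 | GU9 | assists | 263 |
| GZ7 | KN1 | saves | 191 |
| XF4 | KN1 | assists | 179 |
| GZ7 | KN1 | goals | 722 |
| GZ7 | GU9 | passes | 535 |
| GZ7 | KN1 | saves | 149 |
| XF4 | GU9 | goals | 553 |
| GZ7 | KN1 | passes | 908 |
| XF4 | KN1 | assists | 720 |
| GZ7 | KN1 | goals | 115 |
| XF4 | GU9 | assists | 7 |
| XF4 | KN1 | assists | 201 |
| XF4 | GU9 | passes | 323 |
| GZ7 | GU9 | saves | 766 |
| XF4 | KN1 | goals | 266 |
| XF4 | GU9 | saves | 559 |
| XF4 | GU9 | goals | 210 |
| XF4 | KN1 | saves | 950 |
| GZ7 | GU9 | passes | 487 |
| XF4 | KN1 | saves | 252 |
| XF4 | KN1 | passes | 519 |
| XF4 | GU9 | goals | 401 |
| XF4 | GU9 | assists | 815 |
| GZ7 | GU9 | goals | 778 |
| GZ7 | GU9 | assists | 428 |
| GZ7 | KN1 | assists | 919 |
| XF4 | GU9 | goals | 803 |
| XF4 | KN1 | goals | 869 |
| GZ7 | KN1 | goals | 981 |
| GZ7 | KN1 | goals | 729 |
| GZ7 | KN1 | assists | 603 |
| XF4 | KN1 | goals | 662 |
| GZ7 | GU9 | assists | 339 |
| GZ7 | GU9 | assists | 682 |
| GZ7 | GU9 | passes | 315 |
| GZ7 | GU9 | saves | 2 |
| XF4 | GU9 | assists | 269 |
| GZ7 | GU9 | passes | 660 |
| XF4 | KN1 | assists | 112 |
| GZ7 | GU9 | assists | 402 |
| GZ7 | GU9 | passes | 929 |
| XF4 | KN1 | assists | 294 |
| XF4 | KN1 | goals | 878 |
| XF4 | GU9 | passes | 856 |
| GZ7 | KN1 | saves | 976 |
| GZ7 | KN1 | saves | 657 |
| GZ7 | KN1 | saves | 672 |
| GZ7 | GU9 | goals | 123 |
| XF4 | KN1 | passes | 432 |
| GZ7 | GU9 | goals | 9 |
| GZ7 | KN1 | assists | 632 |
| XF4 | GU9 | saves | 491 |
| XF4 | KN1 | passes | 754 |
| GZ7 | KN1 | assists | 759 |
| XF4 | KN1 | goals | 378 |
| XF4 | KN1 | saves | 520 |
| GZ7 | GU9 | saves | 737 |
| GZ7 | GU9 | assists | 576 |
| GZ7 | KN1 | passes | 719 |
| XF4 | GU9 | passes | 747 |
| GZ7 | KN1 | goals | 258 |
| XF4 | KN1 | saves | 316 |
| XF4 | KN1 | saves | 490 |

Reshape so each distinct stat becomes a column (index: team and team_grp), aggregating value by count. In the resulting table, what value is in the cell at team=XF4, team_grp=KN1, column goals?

6

Rows with team=XF4, team_grp=KN1 and stat=goals: value values are 464, 266, 869, 662, 878, 378.
6 rows match — count = 6.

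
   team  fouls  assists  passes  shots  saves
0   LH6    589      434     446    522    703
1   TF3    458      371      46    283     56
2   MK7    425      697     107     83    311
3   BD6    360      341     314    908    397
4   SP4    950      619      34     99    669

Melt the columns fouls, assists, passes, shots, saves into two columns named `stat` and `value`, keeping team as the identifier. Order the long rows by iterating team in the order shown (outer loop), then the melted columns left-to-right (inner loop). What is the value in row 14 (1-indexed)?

83

25 rows total (5 × 5). Row 14: index ⌊(14-1)/5⌋ = 2 into team → MK7; (14-1) mod 5 = 3 into the melted columns → shots.
So row 14 is (MK7, shots, 83); value = 83.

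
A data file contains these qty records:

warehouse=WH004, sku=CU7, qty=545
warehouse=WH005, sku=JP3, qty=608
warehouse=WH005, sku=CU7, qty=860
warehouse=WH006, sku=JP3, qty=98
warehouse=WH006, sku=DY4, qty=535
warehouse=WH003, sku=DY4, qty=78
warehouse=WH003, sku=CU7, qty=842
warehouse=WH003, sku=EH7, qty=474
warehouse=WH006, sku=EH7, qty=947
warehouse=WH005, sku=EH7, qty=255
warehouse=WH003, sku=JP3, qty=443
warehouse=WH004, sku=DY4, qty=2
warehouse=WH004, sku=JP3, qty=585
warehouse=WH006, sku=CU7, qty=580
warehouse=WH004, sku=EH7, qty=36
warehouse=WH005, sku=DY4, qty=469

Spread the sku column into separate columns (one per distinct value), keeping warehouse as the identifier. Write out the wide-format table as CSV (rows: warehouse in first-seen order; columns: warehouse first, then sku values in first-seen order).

Columns: warehouse plus the 4 distinct sku values (CU7, JP3, DY4, EH7).
For example, row WH004 column CU7 takes qty=545 from the long row (WH004, CU7).

warehouse,CU7,JP3,DY4,EH7
WH004,545,585,2,36
WH005,860,608,469,255
WH006,580,98,535,947
WH003,842,443,78,474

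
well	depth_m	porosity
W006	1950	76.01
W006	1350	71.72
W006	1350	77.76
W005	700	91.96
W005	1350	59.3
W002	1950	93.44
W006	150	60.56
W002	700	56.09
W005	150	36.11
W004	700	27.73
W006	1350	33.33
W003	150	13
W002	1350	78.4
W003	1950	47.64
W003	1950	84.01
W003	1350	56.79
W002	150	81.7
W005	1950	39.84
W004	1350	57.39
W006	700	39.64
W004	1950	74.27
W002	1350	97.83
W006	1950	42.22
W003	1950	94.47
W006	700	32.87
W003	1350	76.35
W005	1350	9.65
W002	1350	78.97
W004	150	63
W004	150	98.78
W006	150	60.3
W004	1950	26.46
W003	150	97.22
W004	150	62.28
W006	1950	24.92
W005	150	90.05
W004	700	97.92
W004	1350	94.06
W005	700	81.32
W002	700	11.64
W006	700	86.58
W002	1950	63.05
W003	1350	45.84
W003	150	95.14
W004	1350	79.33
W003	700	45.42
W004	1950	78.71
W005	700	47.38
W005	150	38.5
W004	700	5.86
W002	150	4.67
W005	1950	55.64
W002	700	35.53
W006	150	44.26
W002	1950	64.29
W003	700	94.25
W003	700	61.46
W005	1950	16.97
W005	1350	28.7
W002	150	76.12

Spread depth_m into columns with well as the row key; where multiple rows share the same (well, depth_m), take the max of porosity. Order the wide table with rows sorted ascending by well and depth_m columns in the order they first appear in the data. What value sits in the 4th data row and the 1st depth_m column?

55.64

With rows sorted ascending by well, row 4 is well=W005. depth_m columns in first-appearance order: 1950, 1350, 700, 150; column 1 is 1950.
Long rows with well=W005, depth_m=1950: max(39.84, 55.64, 16.97) = 55.64.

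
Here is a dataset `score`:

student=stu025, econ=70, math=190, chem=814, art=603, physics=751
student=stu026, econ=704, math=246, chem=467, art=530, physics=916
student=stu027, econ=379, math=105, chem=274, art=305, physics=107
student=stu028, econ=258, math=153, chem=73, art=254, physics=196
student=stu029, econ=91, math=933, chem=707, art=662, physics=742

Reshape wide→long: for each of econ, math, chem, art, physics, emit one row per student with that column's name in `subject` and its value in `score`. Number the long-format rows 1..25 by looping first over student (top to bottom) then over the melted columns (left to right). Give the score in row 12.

25 rows total (5 × 5). Row 12: index ⌊(12-1)/5⌋ = 2 into student → stu027; (12-1) mod 5 = 1 into the melted columns → math.
So row 12 is (stu027, math, 105); score = 105.

105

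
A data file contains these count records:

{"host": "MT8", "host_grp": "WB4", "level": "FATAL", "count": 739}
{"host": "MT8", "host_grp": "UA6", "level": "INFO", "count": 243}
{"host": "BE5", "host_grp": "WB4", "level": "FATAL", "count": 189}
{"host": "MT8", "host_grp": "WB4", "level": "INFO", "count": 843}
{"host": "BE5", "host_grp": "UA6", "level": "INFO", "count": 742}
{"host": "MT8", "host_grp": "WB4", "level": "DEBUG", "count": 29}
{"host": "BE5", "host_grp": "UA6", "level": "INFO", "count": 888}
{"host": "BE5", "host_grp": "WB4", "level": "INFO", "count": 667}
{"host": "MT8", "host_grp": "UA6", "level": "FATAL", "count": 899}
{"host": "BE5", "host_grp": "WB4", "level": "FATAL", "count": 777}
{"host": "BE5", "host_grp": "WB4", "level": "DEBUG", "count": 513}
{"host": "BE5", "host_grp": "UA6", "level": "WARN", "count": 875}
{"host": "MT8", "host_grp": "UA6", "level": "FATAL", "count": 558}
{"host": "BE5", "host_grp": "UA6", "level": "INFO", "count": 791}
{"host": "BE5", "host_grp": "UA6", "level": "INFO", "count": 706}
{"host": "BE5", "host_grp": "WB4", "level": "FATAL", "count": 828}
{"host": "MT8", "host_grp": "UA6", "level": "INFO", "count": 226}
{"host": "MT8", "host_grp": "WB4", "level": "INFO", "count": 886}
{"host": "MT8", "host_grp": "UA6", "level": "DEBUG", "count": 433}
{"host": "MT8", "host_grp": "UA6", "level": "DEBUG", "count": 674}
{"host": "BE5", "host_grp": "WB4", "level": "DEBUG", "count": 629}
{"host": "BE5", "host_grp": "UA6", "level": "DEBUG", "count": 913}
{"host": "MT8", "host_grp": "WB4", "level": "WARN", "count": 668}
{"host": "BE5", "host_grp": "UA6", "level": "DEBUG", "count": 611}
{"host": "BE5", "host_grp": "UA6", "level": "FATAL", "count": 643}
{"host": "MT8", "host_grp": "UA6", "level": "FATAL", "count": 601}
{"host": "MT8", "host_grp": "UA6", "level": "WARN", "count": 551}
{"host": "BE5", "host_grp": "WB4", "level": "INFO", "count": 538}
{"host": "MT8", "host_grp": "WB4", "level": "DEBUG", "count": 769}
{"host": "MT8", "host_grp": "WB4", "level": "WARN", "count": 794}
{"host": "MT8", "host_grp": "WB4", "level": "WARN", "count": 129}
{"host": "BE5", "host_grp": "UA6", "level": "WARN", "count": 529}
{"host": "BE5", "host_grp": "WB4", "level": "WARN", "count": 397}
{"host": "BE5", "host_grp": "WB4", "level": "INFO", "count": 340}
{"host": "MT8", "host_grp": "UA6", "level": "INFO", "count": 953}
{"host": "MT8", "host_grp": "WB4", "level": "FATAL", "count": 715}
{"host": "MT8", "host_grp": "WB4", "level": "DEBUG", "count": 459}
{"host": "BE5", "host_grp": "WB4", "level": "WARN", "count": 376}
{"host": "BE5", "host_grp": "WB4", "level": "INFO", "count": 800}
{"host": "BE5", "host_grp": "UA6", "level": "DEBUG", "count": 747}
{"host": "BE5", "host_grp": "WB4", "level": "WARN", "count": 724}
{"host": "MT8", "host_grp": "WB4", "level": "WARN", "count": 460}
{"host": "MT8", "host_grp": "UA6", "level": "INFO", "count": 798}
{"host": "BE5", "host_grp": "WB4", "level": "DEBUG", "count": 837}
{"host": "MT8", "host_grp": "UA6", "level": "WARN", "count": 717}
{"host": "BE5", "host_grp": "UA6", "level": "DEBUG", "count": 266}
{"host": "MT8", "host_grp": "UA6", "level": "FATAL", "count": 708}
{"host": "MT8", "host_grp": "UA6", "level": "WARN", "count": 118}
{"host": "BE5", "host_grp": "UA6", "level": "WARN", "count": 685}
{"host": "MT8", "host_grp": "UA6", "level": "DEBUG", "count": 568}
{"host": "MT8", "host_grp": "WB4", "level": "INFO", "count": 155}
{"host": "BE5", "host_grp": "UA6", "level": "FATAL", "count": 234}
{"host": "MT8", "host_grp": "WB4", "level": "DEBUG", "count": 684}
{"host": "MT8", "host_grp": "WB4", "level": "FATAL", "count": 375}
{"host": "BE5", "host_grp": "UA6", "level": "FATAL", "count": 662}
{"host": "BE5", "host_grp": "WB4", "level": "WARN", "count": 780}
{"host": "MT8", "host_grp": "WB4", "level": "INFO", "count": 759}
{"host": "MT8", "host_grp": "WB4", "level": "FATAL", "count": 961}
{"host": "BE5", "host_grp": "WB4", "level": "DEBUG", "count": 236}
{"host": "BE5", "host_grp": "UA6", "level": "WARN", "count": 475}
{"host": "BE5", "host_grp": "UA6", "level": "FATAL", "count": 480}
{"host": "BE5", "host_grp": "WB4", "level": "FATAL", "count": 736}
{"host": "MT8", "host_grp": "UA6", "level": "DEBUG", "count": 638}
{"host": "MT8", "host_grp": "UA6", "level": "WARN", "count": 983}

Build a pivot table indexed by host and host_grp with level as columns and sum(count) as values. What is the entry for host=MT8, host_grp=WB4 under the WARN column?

Rows with host=MT8, host_grp=WB4 and level=WARN: count values are 668, 794, 129, 460.
668 + 794 + 129 + 460 = 2051.

2051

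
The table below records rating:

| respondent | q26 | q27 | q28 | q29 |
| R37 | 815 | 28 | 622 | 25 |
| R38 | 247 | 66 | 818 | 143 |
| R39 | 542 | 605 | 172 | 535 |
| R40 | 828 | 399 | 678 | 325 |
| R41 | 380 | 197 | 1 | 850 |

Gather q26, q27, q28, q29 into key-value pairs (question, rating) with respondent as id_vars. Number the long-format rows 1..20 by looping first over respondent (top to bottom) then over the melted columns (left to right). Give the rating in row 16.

20 rows total (5 × 4). Row 16: index ⌊(16-1)/4⌋ = 3 into respondent → R40; (16-1) mod 4 = 3 into the melted columns → q29.
So row 16 is (R40, q29, 325); rating = 325.

325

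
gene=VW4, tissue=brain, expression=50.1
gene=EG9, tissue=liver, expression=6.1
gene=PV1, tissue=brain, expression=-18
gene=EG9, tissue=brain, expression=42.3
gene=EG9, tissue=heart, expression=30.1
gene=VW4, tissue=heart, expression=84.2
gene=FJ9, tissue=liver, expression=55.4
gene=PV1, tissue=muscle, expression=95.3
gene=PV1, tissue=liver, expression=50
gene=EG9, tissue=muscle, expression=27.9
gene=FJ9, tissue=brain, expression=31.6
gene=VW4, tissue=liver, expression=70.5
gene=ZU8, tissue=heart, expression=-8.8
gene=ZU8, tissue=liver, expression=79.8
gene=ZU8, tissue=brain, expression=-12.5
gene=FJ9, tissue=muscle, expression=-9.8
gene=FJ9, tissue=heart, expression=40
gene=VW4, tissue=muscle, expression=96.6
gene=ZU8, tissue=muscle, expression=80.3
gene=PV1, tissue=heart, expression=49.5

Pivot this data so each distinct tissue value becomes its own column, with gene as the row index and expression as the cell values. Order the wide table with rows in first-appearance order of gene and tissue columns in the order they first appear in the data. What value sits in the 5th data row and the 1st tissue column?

With rows in first-appearance order of gene, row 5 is gene=ZU8. tissue columns in first-appearance order: brain, liver, heart, muscle; column 1 is brain.
Long rows with gene=ZU8, tissue=brain: expression = -12.5.

-12.5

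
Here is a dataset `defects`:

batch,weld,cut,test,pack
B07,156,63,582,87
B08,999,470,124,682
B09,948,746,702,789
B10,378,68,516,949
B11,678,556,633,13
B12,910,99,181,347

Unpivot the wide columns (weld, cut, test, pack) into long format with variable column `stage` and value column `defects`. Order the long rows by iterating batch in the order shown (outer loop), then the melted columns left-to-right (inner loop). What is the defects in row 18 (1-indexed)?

556

24 rows total (6 × 4). Row 18: index ⌊(18-1)/4⌋ = 4 into batch → B11; (18-1) mod 4 = 1 into the melted columns → cut.
So row 18 is (B11, cut, 556); defects = 556.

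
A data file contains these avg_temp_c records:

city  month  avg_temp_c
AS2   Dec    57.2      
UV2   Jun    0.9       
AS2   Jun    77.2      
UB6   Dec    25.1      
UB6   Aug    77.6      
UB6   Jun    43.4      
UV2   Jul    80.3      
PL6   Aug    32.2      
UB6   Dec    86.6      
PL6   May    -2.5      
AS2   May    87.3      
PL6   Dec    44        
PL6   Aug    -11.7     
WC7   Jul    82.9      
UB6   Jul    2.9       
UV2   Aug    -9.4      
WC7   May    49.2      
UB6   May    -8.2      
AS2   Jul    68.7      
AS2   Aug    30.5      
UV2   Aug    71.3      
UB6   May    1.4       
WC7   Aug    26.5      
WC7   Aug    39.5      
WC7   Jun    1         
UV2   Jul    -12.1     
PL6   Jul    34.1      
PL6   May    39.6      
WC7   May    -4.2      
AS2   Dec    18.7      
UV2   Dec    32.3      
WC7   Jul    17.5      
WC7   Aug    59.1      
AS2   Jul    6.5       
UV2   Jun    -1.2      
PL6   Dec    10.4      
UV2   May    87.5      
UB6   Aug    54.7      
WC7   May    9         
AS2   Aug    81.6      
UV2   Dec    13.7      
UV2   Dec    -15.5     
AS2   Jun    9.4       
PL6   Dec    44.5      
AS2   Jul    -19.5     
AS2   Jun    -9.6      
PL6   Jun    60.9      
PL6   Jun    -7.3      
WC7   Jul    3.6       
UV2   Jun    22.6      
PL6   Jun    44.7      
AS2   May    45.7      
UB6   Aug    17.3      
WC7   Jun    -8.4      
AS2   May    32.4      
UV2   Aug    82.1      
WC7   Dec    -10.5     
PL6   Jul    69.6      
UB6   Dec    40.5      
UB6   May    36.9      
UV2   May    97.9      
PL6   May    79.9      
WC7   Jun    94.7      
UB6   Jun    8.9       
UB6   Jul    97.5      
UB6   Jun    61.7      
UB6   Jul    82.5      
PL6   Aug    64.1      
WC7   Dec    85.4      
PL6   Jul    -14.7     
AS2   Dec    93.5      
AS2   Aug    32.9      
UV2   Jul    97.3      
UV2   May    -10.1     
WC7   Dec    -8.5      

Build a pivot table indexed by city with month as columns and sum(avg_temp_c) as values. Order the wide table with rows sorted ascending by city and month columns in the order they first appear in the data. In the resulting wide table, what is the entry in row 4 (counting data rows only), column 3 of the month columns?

144

With rows sorted ascending by city, row 4 is city=UV2. month columns in first-appearance order: Dec, Jun, Aug, Jul, May; column 3 is Aug.
Long rows with city=UV2, month=Aug: -9.4 + 71.3 + 82.1 = 144.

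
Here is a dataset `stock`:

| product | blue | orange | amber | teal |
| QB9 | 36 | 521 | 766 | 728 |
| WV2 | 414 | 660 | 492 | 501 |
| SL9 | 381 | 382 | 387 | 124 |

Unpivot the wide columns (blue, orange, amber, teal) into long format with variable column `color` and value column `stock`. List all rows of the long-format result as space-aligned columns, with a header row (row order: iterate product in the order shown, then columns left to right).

product  color   stock
QB9      blue    36   
QB9      orange  521  
QB9      amber   766  
QB9      teal    728  
WV2      blue    414  
WV2      orange  660  
WV2      amber   492  
WV2      teal    501  
SL9      blue    381  
SL9      orange  382  
SL9      amber   387  
SL9      teal    124  

Each (product, column) pair becomes one row: 3 × 4 = 12 rows.
For example, (QB9, blue) → stock=36.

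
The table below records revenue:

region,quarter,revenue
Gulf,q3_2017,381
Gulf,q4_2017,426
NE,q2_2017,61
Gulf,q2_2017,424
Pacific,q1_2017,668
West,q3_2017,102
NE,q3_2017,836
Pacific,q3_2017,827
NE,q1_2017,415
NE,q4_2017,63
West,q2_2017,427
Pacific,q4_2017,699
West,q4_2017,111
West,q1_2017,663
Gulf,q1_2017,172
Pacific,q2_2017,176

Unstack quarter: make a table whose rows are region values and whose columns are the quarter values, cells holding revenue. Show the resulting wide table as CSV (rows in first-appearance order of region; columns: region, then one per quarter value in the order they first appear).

Columns: region plus the 4 distinct quarter values (q3_2017, q4_2017, q2_2017, q1_2017).
For example, row Gulf column q3_2017 takes revenue=381 from the long row (Gulf, q3_2017).

region,q3_2017,q4_2017,q2_2017,q1_2017
Gulf,381,426,424,172
NE,836,63,61,415
Pacific,827,699,176,668
West,102,111,427,663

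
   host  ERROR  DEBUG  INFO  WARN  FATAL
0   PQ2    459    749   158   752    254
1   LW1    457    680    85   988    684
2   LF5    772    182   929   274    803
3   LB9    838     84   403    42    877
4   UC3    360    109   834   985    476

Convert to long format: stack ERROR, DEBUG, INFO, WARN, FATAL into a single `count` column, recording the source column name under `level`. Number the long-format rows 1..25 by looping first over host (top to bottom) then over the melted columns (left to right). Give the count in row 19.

25 rows total (5 × 5). Row 19: index ⌊(19-1)/5⌋ = 3 into host → LB9; (19-1) mod 5 = 3 into the melted columns → WARN.
So row 19 is (LB9, WARN, 42); count = 42.

42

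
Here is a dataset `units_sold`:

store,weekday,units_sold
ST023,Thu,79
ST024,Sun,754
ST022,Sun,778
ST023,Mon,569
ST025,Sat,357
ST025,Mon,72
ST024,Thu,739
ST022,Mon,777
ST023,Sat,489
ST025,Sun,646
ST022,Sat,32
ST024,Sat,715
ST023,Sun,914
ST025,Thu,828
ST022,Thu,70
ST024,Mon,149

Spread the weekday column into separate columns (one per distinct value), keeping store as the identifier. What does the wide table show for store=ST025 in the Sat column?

Wide layout: rows indexed by store, columns are the 4 distinct weekday values (Thu, Sun, Mon, Sat).
Cell (store=ST025, weekday=Sat) draws from the long row where store=ST025 and weekday=Sat, which has units_sold=357.

357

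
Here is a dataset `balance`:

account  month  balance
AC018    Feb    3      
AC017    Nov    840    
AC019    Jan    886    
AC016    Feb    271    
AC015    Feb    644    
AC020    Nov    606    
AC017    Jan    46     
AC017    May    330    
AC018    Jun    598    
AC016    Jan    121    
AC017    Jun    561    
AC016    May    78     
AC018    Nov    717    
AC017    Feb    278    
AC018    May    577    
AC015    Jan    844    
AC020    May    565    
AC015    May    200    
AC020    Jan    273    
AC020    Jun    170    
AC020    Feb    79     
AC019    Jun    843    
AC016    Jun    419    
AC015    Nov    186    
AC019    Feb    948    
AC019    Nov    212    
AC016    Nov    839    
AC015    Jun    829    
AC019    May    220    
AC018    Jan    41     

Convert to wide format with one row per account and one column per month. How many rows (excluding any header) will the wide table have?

6 distinct account values → 6 rows.

6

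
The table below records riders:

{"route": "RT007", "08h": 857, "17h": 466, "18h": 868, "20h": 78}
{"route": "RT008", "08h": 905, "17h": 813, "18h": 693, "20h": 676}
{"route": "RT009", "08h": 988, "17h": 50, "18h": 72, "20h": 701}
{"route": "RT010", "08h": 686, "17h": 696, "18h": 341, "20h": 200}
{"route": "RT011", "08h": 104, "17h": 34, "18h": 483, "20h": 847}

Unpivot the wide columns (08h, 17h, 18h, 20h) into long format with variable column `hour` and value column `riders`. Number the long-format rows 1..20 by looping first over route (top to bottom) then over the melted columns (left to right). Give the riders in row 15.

20 rows total (5 × 4). Row 15: index ⌊(15-1)/4⌋ = 3 into route → RT010; (15-1) mod 4 = 2 into the melted columns → 18h.
So row 15 is (RT010, 18h, 341); riders = 341.

341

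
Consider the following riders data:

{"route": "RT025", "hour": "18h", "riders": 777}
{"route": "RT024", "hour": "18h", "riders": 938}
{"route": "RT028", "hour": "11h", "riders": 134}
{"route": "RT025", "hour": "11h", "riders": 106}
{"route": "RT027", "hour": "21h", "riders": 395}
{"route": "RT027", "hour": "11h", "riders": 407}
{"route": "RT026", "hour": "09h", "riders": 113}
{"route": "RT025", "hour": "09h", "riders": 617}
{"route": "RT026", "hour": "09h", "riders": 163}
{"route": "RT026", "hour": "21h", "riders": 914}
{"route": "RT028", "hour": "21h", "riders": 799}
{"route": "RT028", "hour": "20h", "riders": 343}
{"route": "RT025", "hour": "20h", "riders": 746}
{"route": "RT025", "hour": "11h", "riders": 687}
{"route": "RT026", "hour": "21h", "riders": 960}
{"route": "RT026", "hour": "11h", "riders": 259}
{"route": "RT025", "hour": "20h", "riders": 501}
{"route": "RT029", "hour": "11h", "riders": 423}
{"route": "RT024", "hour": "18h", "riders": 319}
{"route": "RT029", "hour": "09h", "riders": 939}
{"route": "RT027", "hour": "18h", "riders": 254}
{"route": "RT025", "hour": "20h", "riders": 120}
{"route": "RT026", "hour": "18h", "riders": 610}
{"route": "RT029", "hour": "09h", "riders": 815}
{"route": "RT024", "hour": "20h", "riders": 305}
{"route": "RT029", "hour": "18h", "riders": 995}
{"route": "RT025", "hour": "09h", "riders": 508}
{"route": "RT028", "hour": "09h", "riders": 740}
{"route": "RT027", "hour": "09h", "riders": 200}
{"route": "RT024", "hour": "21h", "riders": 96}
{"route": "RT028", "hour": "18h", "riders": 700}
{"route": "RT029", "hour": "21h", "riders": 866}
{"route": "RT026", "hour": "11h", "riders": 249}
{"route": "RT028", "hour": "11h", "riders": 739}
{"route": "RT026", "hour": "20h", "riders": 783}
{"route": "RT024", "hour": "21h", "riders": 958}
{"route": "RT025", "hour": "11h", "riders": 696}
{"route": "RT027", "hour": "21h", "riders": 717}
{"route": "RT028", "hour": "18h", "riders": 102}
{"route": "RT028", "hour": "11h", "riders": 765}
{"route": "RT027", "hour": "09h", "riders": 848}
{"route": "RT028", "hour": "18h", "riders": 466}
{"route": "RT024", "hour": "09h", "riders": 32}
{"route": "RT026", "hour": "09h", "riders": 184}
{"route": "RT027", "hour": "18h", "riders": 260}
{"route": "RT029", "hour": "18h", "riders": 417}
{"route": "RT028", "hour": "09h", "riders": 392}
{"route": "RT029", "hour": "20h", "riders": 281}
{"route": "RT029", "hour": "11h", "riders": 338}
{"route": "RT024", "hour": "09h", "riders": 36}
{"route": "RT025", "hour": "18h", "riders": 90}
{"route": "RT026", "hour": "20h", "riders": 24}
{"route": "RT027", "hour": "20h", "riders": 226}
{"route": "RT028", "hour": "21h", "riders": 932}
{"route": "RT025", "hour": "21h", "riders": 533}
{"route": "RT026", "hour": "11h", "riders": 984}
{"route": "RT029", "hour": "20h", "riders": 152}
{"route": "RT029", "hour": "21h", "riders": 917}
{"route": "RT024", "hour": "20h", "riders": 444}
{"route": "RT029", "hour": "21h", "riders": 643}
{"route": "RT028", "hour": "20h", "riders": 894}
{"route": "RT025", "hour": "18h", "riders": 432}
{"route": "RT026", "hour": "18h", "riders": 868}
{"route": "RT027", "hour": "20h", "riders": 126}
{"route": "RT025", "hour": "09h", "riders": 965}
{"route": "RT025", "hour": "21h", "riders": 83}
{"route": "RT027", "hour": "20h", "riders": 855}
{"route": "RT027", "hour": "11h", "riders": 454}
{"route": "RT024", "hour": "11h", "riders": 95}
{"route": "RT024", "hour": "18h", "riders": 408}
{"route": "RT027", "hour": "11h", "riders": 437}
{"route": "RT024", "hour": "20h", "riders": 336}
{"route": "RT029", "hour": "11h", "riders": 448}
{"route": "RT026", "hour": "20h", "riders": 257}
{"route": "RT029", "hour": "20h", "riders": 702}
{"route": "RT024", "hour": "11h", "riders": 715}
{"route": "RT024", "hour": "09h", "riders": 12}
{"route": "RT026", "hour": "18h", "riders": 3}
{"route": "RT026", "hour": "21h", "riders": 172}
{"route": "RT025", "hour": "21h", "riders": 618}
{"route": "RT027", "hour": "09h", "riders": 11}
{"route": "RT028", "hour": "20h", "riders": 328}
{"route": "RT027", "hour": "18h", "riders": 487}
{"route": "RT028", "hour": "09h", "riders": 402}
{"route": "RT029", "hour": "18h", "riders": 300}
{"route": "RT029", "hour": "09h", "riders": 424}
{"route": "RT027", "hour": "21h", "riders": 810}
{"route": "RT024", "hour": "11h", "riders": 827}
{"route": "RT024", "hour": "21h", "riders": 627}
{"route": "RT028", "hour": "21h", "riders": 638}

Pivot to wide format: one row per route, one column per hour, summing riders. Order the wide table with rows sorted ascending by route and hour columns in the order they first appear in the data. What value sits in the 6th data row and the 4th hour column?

With rows sorted ascending by route, row 6 is route=RT029. hour columns in first-appearance order: 18h, 11h, 21h, 09h, 20h; column 4 is 09h.
Long rows with route=RT029, hour=09h: 939 + 815 + 424 = 2178.

2178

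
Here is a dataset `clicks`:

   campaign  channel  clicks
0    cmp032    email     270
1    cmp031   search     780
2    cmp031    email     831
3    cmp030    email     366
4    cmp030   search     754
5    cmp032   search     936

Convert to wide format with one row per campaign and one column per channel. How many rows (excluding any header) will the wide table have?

3

3 distinct campaign values → 3 rows.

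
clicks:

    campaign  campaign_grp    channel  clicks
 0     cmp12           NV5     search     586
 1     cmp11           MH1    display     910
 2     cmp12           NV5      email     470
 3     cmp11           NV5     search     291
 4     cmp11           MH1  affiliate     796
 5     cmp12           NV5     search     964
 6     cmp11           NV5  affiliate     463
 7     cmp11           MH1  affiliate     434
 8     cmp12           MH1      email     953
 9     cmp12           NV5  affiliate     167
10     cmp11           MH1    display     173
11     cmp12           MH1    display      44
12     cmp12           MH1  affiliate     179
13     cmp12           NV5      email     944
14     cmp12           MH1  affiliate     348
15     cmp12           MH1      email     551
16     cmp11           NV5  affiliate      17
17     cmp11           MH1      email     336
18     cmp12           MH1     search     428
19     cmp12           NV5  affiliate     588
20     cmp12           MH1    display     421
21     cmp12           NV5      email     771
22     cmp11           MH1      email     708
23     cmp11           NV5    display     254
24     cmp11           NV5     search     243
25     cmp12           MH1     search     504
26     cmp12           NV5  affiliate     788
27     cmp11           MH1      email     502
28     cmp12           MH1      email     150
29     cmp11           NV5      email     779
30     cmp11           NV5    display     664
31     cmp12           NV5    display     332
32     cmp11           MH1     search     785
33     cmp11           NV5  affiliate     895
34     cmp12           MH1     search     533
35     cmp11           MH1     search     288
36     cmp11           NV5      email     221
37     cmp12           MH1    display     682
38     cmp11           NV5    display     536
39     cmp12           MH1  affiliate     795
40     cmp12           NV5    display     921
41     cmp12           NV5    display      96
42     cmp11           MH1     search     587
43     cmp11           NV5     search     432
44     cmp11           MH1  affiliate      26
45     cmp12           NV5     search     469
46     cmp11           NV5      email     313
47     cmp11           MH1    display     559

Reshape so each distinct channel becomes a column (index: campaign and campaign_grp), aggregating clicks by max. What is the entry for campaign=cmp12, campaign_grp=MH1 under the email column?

953

Rows with campaign=cmp12, campaign_grp=MH1 and channel=email: clicks values are 953, 551, 150.
max(953, 551, 150) = 953.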